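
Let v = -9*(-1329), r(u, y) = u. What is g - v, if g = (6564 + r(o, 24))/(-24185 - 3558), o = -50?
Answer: -331840537/27743 ≈ -11961.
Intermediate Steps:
v = 11961
g = -6514/27743 (g = (6564 - 50)/(-24185 - 3558) = 6514/(-27743) = 6514*(-1/27743) = -6514/27743 ≈ -0.23480)
g - v = -6514/27743 - 1*11961 = -6514/27743 - 11961 = -331840537/27743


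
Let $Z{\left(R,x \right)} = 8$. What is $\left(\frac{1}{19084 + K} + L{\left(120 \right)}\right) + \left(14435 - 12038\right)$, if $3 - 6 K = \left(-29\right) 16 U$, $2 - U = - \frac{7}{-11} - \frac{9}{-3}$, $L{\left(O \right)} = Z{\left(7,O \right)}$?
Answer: $\frac{1003065397}{417075} \approx 2405.0$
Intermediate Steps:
$L{\left(O \right)} = 8$
$U = - \frac{18}{11}$ ($U = 2 - \left(- \frac{7}{-11} - \frac{9}{-3}\right) = 2 - \left(\left(-7\right) \left(- \frac{1}{11}\right) - -3\right) = 2 - \left(\frac{7}{11} + 3\right) = 2 - \frac{40}{11} = - \frac{18}{11} \approx -1.6364$)
$K = - \frac{2773}{22}$ ($K = \frac{1}{2} - \frac{\left(-29\right) 16 \left(- \frac{18}{11}\right)}{6} = \frac{1}{2} - \frac{\left(-464\right) \left(- \frac{18}{11}\right)}{6} = \frac{1}{2} - \frac{1392}{11} = - \frac{2773}{22} \approx -126.05$)
$\left(\frac{1}{19084 + K} + L{\left(120 \right)}\right) + \left(14435 - 12038\right) = \left(\frac{1}{19084 - \frac{2773}{22}} + 8\right) + \left(14435 - 12038\right) = \left(\frac{1}{\frac{417075}{22}} + 8\right) + 2397 = \left(\frac{22}{417075} + 8\right) + 2397 = \frac{3336622}{417075} + 2397 = \frac{1003065397}{417075}$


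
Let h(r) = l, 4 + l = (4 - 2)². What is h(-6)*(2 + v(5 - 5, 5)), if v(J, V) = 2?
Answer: 0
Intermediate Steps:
l = 0 (l = -4 + (4 - 2)² = -4 + 2² = -4 + 4 = 0)
h(r) = 0
h(-6)*(2 + v(5 - 5, 5)) = 0*(2 + 2) = 0*4 = 0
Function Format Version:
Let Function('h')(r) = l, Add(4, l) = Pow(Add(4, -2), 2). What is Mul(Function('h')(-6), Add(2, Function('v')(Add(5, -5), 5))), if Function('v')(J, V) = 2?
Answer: 0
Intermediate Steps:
l = 0 (l = Add(-4, Pow(Add(4, -2), 2)) = Add(-4, Pow(2, 2)) = Add(-4, 4) = 0)
Function('h')(r) = 0
Mul(Function('h')(-6), Add(2, Function('v')(Add(5, -5), 5))) = Mul(0, Add(2, 2)) = Mul(0, 4) = 0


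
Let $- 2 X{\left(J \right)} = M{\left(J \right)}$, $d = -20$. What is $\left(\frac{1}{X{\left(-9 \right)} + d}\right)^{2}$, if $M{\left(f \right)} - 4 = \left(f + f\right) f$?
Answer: $\frac{1}{10609} \approx 9.426 \cdot 10^{-5}$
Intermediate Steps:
$M{\left(f \right)} = 4 + 2 f^{2}$ ($M{\left(f \right)} = 4 + \left(f + f\right) f = 4 + 2 f f = 4 + 2 f^{2}$)
$X{\left(J \right)} = -2 - J^{2}$ ($X{\left(J \right)} = - \frac{4 + 2 J^{2}}{2} = -2 - J^{2}$)
$\left(\frac{1}{X{\left(-9 \right)} + d}\right)^{2} = \left(\frac{1}{\left(-2 - \left(-9\right)^{2}\right) - 20}\right)^{2} = \left(\frac{1}{\left(-2 - 81\right) - 20}\right)^{2} = \left(\frac{1}{-83 - 20}\right)^{2} = \left(\frac{1}{-103}\right)^{2} = \left(- \frac{1}{103}\right)^{2} = \frac{1}{10609}$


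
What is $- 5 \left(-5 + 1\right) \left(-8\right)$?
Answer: $-160$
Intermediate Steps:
$- 5 \left(-5 + 1\right) \left(-8\right) = \left(-5\right) \left(-4\right) \left(-8\right) = 20 \left(-8\right) = -160$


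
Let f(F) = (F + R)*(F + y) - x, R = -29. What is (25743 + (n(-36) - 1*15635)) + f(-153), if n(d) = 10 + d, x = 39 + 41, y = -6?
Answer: 38940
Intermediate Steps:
x = 80
f(F) = -80 + (-29 + F)*(-6 + F) (f(F) = (F - 29)*(F - 6) - 1*80 = (-29 + F)*(-6 + F) - 80 = -80 + (-29 + F)*(-6 + F))
(25743 + (n(-36) - 1*15635)) + f(-153) = (25743 + ((10 - 36) - 1*15635)) + (94 + (-153)² - 35*(-153)) = (25743 + (-26 - 15635)) + (94 + 23409 + 5355) = (25743 - 15661) + 28858 = 10082 + 28858 = 38940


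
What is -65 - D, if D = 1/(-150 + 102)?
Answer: -3119/48 ≈ -64.979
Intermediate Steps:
D = -1/48 (D = 1/(-48) = -1/48 ≈ -0.020833)
-65 - D = -65 - 1*(-1/48) = -65 + 1/48 = -3119/48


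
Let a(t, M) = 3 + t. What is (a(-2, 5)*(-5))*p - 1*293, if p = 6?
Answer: -323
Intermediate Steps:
(a(-2, 5)*(-5))*p - 1*293 = ((3 - 2)*(-5))*6 - 1*293 = (1*(-5))*6 - 293 = -5*6 - 293 = -30 - 293 = -323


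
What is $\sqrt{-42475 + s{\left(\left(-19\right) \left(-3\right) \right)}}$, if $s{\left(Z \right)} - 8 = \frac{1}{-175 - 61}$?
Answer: $\frac{i \sqrt{591310567}}{118} \approx 206.08 i$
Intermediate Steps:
$s{\left(Z \right)} = \frac{1887}{236}$ ($s{\left(Z \right)} = 8 + \frac{1}{-175 - 61} = 8 + \frac{1}{-236} = 8 - \frac{1}{236} = \frac{1887}{236}$)
$\sqrt{-42475 + s{\left(\left(-19\right) \left(-3\right) \right)}} = \sqrt{-42475 + \frac{1887}{236}} = \sqrt{- \frac{10022213}{236}} = \frac{i \sqrt{591310567}}{118}$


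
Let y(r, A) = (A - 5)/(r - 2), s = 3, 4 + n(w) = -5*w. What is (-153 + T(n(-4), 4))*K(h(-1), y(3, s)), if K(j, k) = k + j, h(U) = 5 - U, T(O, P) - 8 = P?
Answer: -564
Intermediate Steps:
n(w) = -4 - 5*w
T(O, P) = 8 + P
y(r, A) = (-5 + A)/(-2 + r)
K(j, k) = j + k
(-153 + T(n(-4), 4))*K(h(-1), y(3, s)) = (-153 + (8 + 4))*((5 - 1*(-1)) + (-5 + 3)/(-2 + 3)) = (-153 + 12)*((5 + 1) - 2/1) = -141*(6 + 1*(-2)) = -141*(6 - 2) = -141*4 = -564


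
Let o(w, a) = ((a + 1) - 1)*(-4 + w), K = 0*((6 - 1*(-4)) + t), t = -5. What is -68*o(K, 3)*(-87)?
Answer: -70992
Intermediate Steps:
K = 0 (K = 0*((6 - 1*(-4)) - 5) = 0*((6 + 4) - 5) = 0*(10 - 5) = 0*5 = 0)
o(w, a) = a*(-4 + w) (o(w, a) = ((1 + a) - 1)*(-4 + w) = a*(-4 + w))
-68*o(K, 3)*(-87) = -204*(-4 + 0)*(-87) = -204*(-4)*(-87) = -68*(-12)*(-87) = 816*(-87) = -70992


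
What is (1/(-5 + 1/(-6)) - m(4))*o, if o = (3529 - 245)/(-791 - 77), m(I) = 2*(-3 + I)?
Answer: 55828/6727 ≈ 8.2991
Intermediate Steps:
m(I) = -6 + 2*I
o = -821/217 (o = 3284/(-868) = 3284*(-1/868) = -821/217 ≈ -3.7834)
(1/(-5 + 1/(-6)) - m(4))*o = (1/(-5 + 1/(-6)) - (-6 + 2*4))*(-821/217) = (1/(-5 + 1*(-⅙)) - (-6 + 8))*(-821/217) = (1/(-5 - ⅙) - 1*2)*(-821/217) = (1/(-31/6) - 2)*(-821/217) = (-6/31 - 2)*(-821/217) = -68/31*(-821/217) = 55828/6727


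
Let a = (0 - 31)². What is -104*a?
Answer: -99944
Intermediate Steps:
a = 961 (a = (-31)² = 961)
-104*a = -104*961 = -99944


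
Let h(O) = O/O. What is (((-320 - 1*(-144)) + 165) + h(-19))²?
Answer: 100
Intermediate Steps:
h(O) = 1
(((-320 - 1*(-144)) + 165) + h(-19))² = (((-320 - 1*(-144)) + 165) + 1)² = (((-320 + 144) + 165) + 1)² = ((-176 + 165) + 1)² = (-11 + 1)² = (-10)² = 100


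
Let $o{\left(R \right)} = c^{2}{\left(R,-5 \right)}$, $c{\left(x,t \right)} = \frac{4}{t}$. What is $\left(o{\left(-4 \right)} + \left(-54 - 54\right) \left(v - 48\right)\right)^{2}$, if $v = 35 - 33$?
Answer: $\frac{15429614656}{625} \approx 2.4687 \cdot 10^{7}$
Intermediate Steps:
$v = 2$
$o{\left(R \right)} = \frac{16}{25}$ ($o{\left(R \right)} = \left(\frac{4}{-5}\right)^{2} = \left(4 \left(- \frac{1}{5}\right)\right)^{2} = \left(- \frac{4}{5}\right)^{2} = \frac{16}{25}$)
$\left(o{\left(-4 \right)} + \left(-54 - 54\right) \left(v - 48\right)\right)^{2} = \left(\frac{16}{25} + \left(-54 - 54\right) \left(2 - 48\right)\right)^{2} = \left(\frac{16}{25} - -4968\right)^{2} = \left(\frac{16}{25} + 4968\right)^{2} = \left(\frac{124216}{25}\right)^{2} = \frac{15429614656}{625}$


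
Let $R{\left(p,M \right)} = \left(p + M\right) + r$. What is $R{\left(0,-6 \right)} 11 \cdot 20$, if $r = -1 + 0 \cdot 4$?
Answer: $-1540$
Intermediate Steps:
$r = -1$ ($r = -1 + 0 = -1$)
$R{\left(p,M \right)} = -1 + M + p$ ($R{\left(p,M \right)} = \left(p + M\right) - 1 = \left(M + p\right) - 1 = -1 + M + p$)
$R{\left(0,-6 \right)} 11 \cdot 20 = \left(-1 - 6 + 0\right) 11 \cdot 20 = \left(-7\right) 11 \cdot 20 = \left(-77\right) 20 = -1540$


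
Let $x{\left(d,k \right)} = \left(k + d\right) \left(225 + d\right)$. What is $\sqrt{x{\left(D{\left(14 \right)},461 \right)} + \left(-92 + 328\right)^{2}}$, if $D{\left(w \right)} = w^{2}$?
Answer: $\sqrt{332293} \approx 576.45$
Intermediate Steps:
$x{\left(d,k \right)} = \left(225 + d\right) \left(d + k\right)$ ($x{\left(d,k \right)} = \left(d + k\right) \left(225 + d\right) = \left(225 + d\right) \left(d + k\right)$)
$\sqrt{x{\left(D{\left(14 \right)},461 \right)} + \left(-92 + 328\right)^{2}} = \sqrt{\left(\left(14^{2}\right)^{2} + 225 \cdot 14^{2} + 225 \cdot 461 + 14^{2} \cdot 461\right) + \left(-92 + 328\right)^{2}} = \sqrt{\left(196^{2} + 225 \cdot 196 + 103725 + 196 \cdot 461\right) + 236^{2}} = \sqrt{\left(38416 + 44100 + 103725 + 90356\right) + 55696} = \sqrt{276597 + 55696} = \sqrt{332293}$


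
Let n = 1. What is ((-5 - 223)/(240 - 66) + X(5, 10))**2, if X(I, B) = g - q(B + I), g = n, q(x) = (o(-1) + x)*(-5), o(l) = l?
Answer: 4084441/841 ≈ 4856.6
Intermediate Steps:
q(x) = 5 - 5*x (q(x) = (-1 + x)*(-5) = 5 - 5*x)
g = 1
X(I, B) = -4 + 5*B + 5*I (X(I, B) = 1 - (5 - 5*(B + I)) = 1 - (5 + (-5*B - 5*I)) = 1 - (5 - 5*B - 5*I) = 1 + (-5 + 5*B + 5*I) = -4 + 5*B + 5*I)
((-5 - 223)/(240 - 66) + X(5, 10))**2 = ((-5 - 223)/(240 - 66) + (-4 + 5*10 + 5*5))**2 = (-228/174 + (-4 + 50 + 25))**2 = (-228*1/174 + 71)**2 = (-38/29 + 71)**2 = (2021/29)**2 = 4084441/841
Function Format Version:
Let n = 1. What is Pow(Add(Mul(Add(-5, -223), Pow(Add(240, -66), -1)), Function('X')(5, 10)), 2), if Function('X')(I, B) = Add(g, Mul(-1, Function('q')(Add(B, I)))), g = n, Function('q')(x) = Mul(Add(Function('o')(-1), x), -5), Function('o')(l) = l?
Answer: Rational(4084441, 841) ≈ 4856.6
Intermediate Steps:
Function('q')(x) = Add(5, Mul(-5, x)) (Function('q')(x) = Mul(Add(-1, x), -5) = Add(5, Mul(-5, x)))
g = 1
Function('X')(I, B) = Add(-4, Mul(5, B), Mul(5, I)) (Function('X')(I, B) = Add(1, Mul(-1, Add(5, Mul(-5, Add(B, I))))) = Add(1, Mul(-1, Add(5, Add(Mul(-5, B), Mul(-5, I))))) = Add(1, Mul(-1, Add(5, Mul(-5, B), Mul(-5, I)))) = Add(1, Add(-5, Mul(5, B), Mul(5, I))) = Add(-4, Mul(5, B), Mul(5, I)))
Pow(Add(Mul(Add(-5, -223), Pow(Add(240, -66), -1)), Function('X')(5, 10)), 2) = Pow(Add(Mul(Add(-5, -223), Pow(Add(240, -66), -1)), Add(-4, Mul(5, 10), Mul(5, 5))), 2) = Pow(Add(Mul(-228, Pow(174, -1)), Add(-4, 50, 25)), 2) = Pow(Add(Mul(-228, Rational(1, 174)), 71), 2) = Pow(Add(Rational(-38, 29), 71), 2) = Pow(Rational(2021, 29), 2) = Rational(4084441, 841)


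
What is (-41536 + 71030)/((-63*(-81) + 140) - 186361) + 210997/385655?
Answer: 13420423038/34924531145 ≈ 0.38427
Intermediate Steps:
(-41536 + 71030)/((-63*(-81) + 140) - 186361) + 210997/385655 = 29494/((5103 + 140) - 186361) + 210997*(1/385655) = 29494/(5243 - 186361) + 210997/385655 = 29494/(-181118) + 210997/385655 = 29494*(-1/181118) + 210997/385655 = -14747/90559 + 210997/385655 = 13420423038/34924531145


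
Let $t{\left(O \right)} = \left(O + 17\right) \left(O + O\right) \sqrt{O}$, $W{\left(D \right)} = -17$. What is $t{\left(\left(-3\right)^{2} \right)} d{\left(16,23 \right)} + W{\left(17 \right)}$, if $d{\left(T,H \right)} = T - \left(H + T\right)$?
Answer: $-32309$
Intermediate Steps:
$d{\left(T,H \right)} = - H$ ($d{\left(T,H \right)} = T - \left(H + T\right) = - H$)
$t{\left(O \right)} = 2 O^{\frac{3}{2}} \left(17 + O\right)$ ($t{\left(O \right)} = \left(17 + O\right) 2 O \sqrt{O} = 2 O \left(17 + O\right) \sqrt{O} = 2 O^{\frac{3}{2}} \left(17 + O\right)$)
$t{\left(\left(-3\right)^{2} \right)} d{\left(16,23 \right)} + W{\left(17 \right)} = 2 \left(\left(-3\right)^{2}\right)^{\frac{3}{2}} \left(17 + \left(-3\right)^{2}\right) \left(\left(-1\right) 23\right) - 17 = 2 \cdot 9^{\frac{3}{2}} \left(17 + 9\right) \left(-23\right) - 17 = 2 \cdot 27 \cdot 26 \left(-23\right) - 17 = 1404 \left(-23\right) - 17 = -32292 - 17 = -32309$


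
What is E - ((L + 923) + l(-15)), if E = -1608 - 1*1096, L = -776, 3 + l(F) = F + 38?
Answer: -2871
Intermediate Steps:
l(F) = 35 + F (l(F) = -3 + (F + 38) = -3 + (38 + F) = 35 + F)
E = -2704 (E = -1608 - 1096 = -2704)
E - ((L + 923) + l(-15)) = -2704 - ((-776 + 923) + (35 - 15)) = -2704 - (147 + 20) = -2704 - 1*167 = -2704 - 167 = -2871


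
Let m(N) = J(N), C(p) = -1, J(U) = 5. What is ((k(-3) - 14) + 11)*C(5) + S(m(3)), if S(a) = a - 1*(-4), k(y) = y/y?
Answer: 11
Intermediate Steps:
k(y) = 1
m(N) = 5
S(a) = 4 + a (S(a) = a + 4 = 4 + a)
((k(-3) - 14) + 11)*C(5) + S(m(3)) = ((1 - 14) + 11)*(-1) + (4 + 5) = (-13 + 11)*(-1) + 9 = -2*(-1) + 9 = 2 + 9 = 11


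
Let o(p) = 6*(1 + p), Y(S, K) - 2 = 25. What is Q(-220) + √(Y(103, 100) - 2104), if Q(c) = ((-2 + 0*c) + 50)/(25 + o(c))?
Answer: -48/1289 + I*√2077 ≈ -0.037238 + 45.574*I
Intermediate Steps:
Y(S, K) = 27 (Y(S, K) = 2 + 25 = 27)
o(p) = 6 + 6*p
Q(c) = 48/(31 + 6*c) (Q(c) = ((-2 + 0*c) + 50)/(25 + (6 + 6*c)) = ((-2 + 0) + 50)/(31 + 6*c) = (-2 + 50)/(31 + 6*c) = 48/(31 + 6*c))
Q(-220) + √(Y(103, 100) - 2104) = 48/(31 + 6*(-220)) + √(27 - 2104) = 48/(31 - 1320) + √(-2077) = 48/(-1289) + I*√2077 = 48*(-1/1289) + I*√2077 = -48/1289 + I*√2077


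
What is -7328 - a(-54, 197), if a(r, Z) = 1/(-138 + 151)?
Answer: -95265/13 ≈ -7328.1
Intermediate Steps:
a(r, Z) = 1/13
-7328 - a(-54, 197) = -7328 - 1*1/13 = -7328 - 1/13 = -95265/13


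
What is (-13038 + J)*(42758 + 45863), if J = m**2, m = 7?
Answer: -1151098169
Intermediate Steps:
J = 49 (J = 7**2 = 49)
(-13038 + J)*(42758 + 45863) = (-13038 + 49)*(42758 + 45863) = -12989*88621 = -1151098169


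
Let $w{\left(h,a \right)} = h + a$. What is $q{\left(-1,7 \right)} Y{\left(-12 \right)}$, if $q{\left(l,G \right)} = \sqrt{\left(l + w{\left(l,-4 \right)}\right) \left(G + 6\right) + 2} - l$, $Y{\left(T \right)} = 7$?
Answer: $7 + 14 i \sqrt{19} \approx 7.0 + 61.025 i$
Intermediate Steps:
$w{\left(h,a \right)} = a + h$
$q{\left(l,G \right)} = \sqrt{2 + \left(-4 + 2 l\right) \left(6 + G\right)} - l$ ($q{\left(l,G \right)} = \sqrt{\left(l + \left(-4 + l\right)\right) \left(G + 6\right) + 2} - l = \sqrt{\left(-4 + 2 l\right) \left(6 + G\right) + 2} - l = \sqrt{2 + \left(-4 + 2 l\right) \left(6 + G\right)} - l$)
$q{\left(-1,7 \right)} Y{\left(-12 \right)} = \left(\sqrt{-22 + 12 \left(-1\right) + 7 \left(-1\right) + 7 \left(-4 - 1\right)} - -1\right) 7 = \left(\sqrt{-22 - 12 - 7 + 7 \left(-5\right)} + 1\right) 7 = \left(\sqrt{-22 - 12 - 7 - 35} + 1\right) 7 = \left(\sqrt{-76} + 1\right) 7 = \left(2 i \sqrt{19} + 1\right) 7 = \left(1 + 2 i \sqrt{19}\right) 7 = 7 + 14 i \sqrt{19}$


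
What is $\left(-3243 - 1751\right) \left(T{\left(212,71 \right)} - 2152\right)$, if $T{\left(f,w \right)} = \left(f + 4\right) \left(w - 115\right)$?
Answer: $58210064$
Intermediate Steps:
$T{\left(f,w \right)} = \left(-115 + w\right) \left(4 + f\right)$ ($T{\left(f,w \right)} = \left(4 + f\right) \left(-115 + w\right) = \left(-115 + w\right) \left(4 + f\right)$)
$\left(-3243 - 1751\right) \left(T{\left(212,71 \right)} - 2152\right) = \left(-3243 - 1751\right) \left(\left(-460 - 24380 + 4 \cdot 71 + 212 \cdot 71\right) - 2152\right) = - 4994 \left(\left(-460 - 24380 + 284 + 15052\right) - 2152\right) = - 4994 \left(-9504 - 2152\right) = \left(-4994\right) \left(-11656\right) = 58210064$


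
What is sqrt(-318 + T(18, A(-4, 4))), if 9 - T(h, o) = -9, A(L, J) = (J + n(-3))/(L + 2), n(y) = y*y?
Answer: 10*I*sqrt(3) ≈ 17.32*I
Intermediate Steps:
n(y) = y**2
A(L, J) = (9 + J)/(2 + L) (A(L, J) = (J + (-3)**2)/(L + 2) = (J + 9)/(2 + L) = (9 + J)/(2 + L))
T(h, o) = 18 (T(h, o) = 9 - 1*(-9) = 9 + 9 = 18)
sqrt(-318 + T(18, A(-4, 4))) = sqrt(-318 + 18) = sqrt(-300) = 10*I*sqrt(3)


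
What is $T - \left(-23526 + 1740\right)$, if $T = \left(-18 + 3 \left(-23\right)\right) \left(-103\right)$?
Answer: $30747$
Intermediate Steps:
$T = 8961$ ($T = \left(-18 - 69\right) \left(-103\right) = \left(-87\right) \left(-103\right) = 8961$)
$T - \left(-23526 + 1740\right) = 8961 - \left(-23526 + 1740\right) = 8961 - -21786 = 8961 + 21786 = 30747$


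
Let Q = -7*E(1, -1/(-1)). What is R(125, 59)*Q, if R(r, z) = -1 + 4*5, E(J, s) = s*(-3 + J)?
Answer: 266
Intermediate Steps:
R(r, z) = 19 (R(r, z) = -1 + 20 = 19)
Q = 14 (Q = -7*(-1/(-1))*(-3 + 1) = -7*(-1*(-1))*(-2) = -7*(-2) = 14)
R(125, 59)*Q = 19*14 = 266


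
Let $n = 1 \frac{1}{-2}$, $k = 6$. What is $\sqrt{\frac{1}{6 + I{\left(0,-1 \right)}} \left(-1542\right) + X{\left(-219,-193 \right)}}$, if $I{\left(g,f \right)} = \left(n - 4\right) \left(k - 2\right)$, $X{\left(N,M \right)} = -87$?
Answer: $\frac{\sqrt{166}}{2} \approx 6.442$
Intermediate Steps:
$n = - \frac{1}{2}$ ($n = 1 \left(- \frac{1}{2}\right) = - \frac{1}{2} \approx -0.5$)
$I{\left(g,f \right)} = -18$ ($I{\left(g,f \right)} = \left(- \frac{1}{2} - 4\right) \left(6 - 2\right) = \left(- \frac{9}{2}\right) 4 = -18$)
$\sqrt{\frac{1}{6 + I{\left(0,-1 \right)}} \left(-1542\right) + X{\left(-219,-193 \right)}} = \sqrt{\frac{1}{6 - 18} \left(-1542\right) - 87} = \sqrt{\frac{1}{-12} \left(-1542\right) - 87} = \sqrt{\left(- \frac{1}{12}\right) \left(-1542\right) - 87} = \sqrt{\frac{257}{2} - 87} = \sqrt{\frac{83}{2}} = \frac{\sqrt{166}}{2}$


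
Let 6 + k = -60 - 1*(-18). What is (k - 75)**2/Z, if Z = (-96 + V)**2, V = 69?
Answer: 1681/81 ≈ 20.753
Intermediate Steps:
k = -48 (k = -6 + (-60 - 1*(-18)) = -6 + (-60 + 18) = -6 - 42 = -48)
Z = 729 (Z = (-96 + 69)**2 = (-27)**2 = 729)
(k - 75)**2/Z = (-48 - 75)**2/729 = (-123)**2*(1/729) = 15129*(1/729) = 1681/81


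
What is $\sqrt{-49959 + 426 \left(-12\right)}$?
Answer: $3 i \sqrt{6119} \approx 234.67 i$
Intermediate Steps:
$\sqrt{-49959 + 426 \left(-12\right)} = \sqrt{-49959 - 5112} = \sqrt{-55071} = 3 i \sqrt{6119}$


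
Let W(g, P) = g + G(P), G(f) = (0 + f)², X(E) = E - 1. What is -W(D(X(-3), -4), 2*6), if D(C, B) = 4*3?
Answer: -156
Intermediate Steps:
X(E) = -1 + E
D(C, B) = 12
G(f) = f²
W(g, P) = g + P²
-W(D(X(-3), -4), 2*6) = -(12 + (2*6)²) = -(12 + 12²) = -(12 + 144) = -1*156 = -156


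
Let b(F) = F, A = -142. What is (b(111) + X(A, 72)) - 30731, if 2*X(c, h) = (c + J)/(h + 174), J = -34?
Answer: -3766304/123 ≈ -30620.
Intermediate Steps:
X(c, h) = (-34 + c)/(2*(174 + h)) (X(c, h) = ((c - 34)/(h + 174))/2 = ((-34 + c)/(174 + h))/2 = (-34 + c)/(2*(174 + h)))
(b(111) + X(A, 72)) - 30731 = (111 + (-34 - 142)/(2*(174 + 72))) - 30731 = (111 + (½)*(-176)/246) - 30731 = (111 + (½)*(1/246)*(-176)) - 30731 = (111 - 44/123) - 30731 = 13609/123 - 30731 = -3766304/123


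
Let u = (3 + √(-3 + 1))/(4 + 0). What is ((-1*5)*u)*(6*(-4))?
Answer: 90 + 30*I*√2 ≈ 90.0 + 42.426*I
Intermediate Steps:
u = ¾ + I*√2/4 (u = (3 + √(-2))/4 = (3 + I*√2)*(¼) = ¾ + I*√2/4 ≈ 0.75 + 0.35355*I)
((-1*5)*u)*(6*(-4)) = ((-1*5)*(¾ + I*√2/4))*(6*(-4)) = -5*(¾ + I*√2/4)*(-24) = (-15/4 - 5*I*√2/4)*(-24) = 90 + 30*I*√2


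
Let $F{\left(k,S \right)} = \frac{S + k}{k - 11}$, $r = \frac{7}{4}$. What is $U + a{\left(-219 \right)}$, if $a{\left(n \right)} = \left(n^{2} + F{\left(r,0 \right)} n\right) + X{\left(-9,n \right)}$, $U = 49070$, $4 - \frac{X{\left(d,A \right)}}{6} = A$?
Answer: $\frac{3641186}{37} \approx 98410.0$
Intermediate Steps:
$X{\left(d,A \right)} = 24 - 6 A$
$r = \frac{7}{4}$ ($r = 7 \cdot \frac{1}{4} = \frac{7}{4} \approx 1.75$)
$F{\left(k,S \right)} = \frac{S + k}{-11 + k}$
$a{\left(n \right)} = 24 + n^{2} - \frac{229 n}{37}$ ($a{\left(n \right)} = \left(n^{2} + \frac{0 + \frac{7}{4}}{-11 + \frac{7}{4}} n\right) - \left(-24 + 6 n\right) = \left(n^{2} + \frac{1}{- \frac{37}{4}} \cdot \frac{7}{4} n\right) - \left(-24 + 6 n\right) = \left(n^{2} + \left(- \frac{4}{37}\right) \frac{7}{4} n\right) - \left(-24 + 6 n\right) = \left(n^{2} - \frac{7 n}{37}\right) - \left(-24 + 6 n\right) = 24 + n^{2} - \frac{229 n}{37}$)
$U + a{\left(-219 \right)} = 49070 + \left(24 + \left(-219\right)^{2} - - \frac{50151}{37}\right) = 49070 + \left(24 + 47961 + \frac{50151}{37}\right) = 49070 + \frac{1825596}{37} = \frac{3641186}{37}$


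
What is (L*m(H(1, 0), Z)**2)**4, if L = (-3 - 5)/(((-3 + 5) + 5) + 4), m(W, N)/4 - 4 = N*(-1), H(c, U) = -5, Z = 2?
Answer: 68719476736/14641 ≈ 4.6936e+6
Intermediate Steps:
m(W, N) = 16 - 4*N (m(W, N) = 16 + 4*(N*(-1)) = 16 + 4*(-N) = 16 - 4*N)
L = -8/11 (L = -8/((2 + 5) + 4) = -8/(7 + 4) = -8/11 ≈ -0.72727)
(L*m(H(1, 0), Z)**2)**4 = (-8*(16 - 4*2)**2/11)**4 = (-8*(16 - 8)**2/11)**4 = (-8/11*8**2)**4 = (-8/11*64)**4 = (-512/11)**4 = 68719476736/14641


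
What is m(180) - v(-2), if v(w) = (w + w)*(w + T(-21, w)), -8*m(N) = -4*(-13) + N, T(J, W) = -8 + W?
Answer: -77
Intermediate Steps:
m(N) = -13/2 - N/8 (m(N) = -(-4*(-13) + N)/8 = -(52 + N)/8 = -13/2 - N/8)
v(w) = 2*w*(-8 + 2*w) (v(w) = (w + w)*(w + (-8 + w)) = (2*w)*(-8 + 2*w) = 2*w*(-8 + 2*w))
m(180) - v(-2) = (-13/2 - ⅛*180) - 4*(-2)*(-4 - 2) = (-13/2 - 45/2) - 4*(-2)*(-6) = -29 - 1*48 = -29 - 48 = -77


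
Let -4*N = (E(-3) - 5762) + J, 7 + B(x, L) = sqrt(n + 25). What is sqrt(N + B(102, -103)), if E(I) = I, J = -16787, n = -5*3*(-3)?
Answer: sqrt(5631 + sqrt(70)) ≈ 75.096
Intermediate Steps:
n = 45 (n = -15*(-3) = 45)
B(x, L) = -7 + sqrt(70) (B(x, L) = -7 + sqrt(45 + 25) = -7 + sqrt(70))
N = 5638 (N = -((-3 - 5762) - 16787)/4 = -(-5765 - 16787)/4 = -1/4*(-22552) = 5638)
sqrt(N + B(102, -103)) = sqrt(5638 + (-7 + sqrt(70))) = sqrt(5631 + sqrt(70))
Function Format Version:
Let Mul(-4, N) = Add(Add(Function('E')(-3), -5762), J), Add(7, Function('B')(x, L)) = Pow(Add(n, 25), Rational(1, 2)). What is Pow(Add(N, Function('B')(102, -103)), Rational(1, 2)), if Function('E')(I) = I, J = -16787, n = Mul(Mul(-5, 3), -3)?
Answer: Pow(Add(5631, Pow(70, Rational(1, 2))), Rational(1, 2)) ≈ 75.096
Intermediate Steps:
n = 45 (n = Mul(-15, -3) = 45)
Function('B')(x, L) = Add(-7, Pow(70, Rational(1, 2))) (Function('B')(x, L) = Add(-7, Pow(Add(45, 25), Rational(1, 2))) = Add(-7, Pow(70, Rational(1, 2))))
N = 5638 (N = Mul(Rational(-1, 4), Add(Add(-3, -5762), -16787)) = Mul(Rational(-1, 4), Add(-5765, -16787)) = Mul(Rational(-1, 4), -22552) = 5638)
Pow(Add(N, Function('B')(102, -103)), Rational(1, 2)) = Pow(Add(5638, Add(-7, Pow(70, Rational(1, 2)))), Rational(1, 2)) = Pow(Add(5631, Pow(70, Rational(1, 2))), Rational(1, 2))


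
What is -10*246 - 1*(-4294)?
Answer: 1834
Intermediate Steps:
-10*246 - 1*(-4294) = -2460 + 4294 = 1834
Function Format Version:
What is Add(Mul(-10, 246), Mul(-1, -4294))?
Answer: 1834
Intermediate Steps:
Add(Mul(-10, 246), Mul(-1, -4294)) = Add(-2460, 4294) = 1834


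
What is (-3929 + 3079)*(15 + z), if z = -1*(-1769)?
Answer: -1516400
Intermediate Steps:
z = 1769
(-3929 + 3079)*(15 + z) = (-3929 + 3079)*(15 + 1769) = -850*1784 = -1516400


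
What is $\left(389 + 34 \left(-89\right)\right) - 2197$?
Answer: $-4834$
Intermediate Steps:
$\left(389 + 34 \left(-89\right)\right) - 2197 = \left(389 - 3026\right) - 2197 = -2637 - 2197 = -4834$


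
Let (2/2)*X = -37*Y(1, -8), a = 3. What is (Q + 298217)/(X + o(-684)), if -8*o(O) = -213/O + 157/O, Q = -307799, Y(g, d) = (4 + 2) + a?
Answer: 6554088/227779 ≈ 28.774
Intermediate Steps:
Y(g, d) = 9 (Y(g, d) = (4 + 2) + 3 = 6 + 3 = 9)
o(O) = 7/O (o(O) = -(-213/O + 157/O)/8 = -(-7)/O = 7/O)
X = -333 (X = -37*9 = -333)
(Q + 298217)/(X + o(-684)) = (-307799 + 298217)/(-333 + 7/(-684)) = -9582/(-333 + 7*(-1/684)) = -9582/(-333 - 7/684) = -9582/(-227779/684) = -9582*(-684/227779) = 6554088/227779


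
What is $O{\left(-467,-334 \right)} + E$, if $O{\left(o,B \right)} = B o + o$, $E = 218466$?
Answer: $373977$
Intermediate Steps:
$O{\left(o,B \right)} = o + B o$
$O{\left(-467,-334 \right)} + E = - 467 \left(1 - 334\right) + 218466 = \left(-467\right) \left(-333\right) + 218466 = 155511 + 218466 = 373977$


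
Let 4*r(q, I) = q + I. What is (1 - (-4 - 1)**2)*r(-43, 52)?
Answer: -54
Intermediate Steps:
r(q, I) = I/4 + q/4 (r(q, I) = (q + I)/4 = (I + q)/4 = I/4 + q/4)
(1 - (-4 - 1)**2)*r(-43, 52) = (1 - (-4 - 1)**2)*((1/4)*52 + (1/4)*(-43)) = (1 - 1*(-5)**2)*(13 - 43/4) = (1 - 1*25)*(9/4) = (1 - 25)*(9/4) = -24*9/4 = -54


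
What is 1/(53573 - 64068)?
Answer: -1/10495 ≈ -9.5283e-5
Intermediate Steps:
1/(53573 - 64068) = 1/(-10495) = -1/10495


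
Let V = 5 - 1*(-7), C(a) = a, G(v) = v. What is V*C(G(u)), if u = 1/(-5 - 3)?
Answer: -3/2 ≈ -1.5000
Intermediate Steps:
u = -⅛ (u = 1/(-8) = -⅛ ≈ -0.12500)
V = 12 (V = 5 + 7 = 12)
V*C(G(u)) = 12*(-⅛) = -3/2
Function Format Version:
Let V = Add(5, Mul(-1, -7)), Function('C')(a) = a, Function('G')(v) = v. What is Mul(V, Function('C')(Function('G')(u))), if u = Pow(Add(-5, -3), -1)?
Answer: Rational(-3, 2) ≈ -1.5000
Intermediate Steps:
u = Rational(-1, 8) (u = Pow(-8, -1) = Rational(-1, 8) ≈ -0.12500)
V = 12 (V = Add(5, 7) = 12)
Mul(V, Function('C')(Function('G')(u))) = Mul(12, Rational(-1, 8)) = Rational(-3, 2)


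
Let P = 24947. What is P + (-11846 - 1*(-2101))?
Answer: 15202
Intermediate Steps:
P + (-11846 - 1*(-2101)) = 24947 + (-11846 - 1*(-2101)) = 24947 + (-11846 + 2101) = 24947 - 9745 = 15202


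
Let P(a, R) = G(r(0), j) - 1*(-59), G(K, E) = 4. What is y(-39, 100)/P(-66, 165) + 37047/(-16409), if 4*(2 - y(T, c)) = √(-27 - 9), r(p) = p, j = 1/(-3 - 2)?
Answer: -2301143/1033767 - I/42 ≈ -2.226 - 0.02381*I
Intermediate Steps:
j = -⅕ (j = 1/(-5) = -⅕ ≈ -0.20000)
y(T, c) = 2 - 3*I/2 (y(T, c) = 2 - √(-27 - 9)/4 = 2 - 3*I/2)
P(a, R) = 63 (P(a, R) = 4 - 1*(-59) = 4 + 59 = 63)
y(-39, 100)/P(-66, 165) + 37047/(-16409) = (2 - 3*I/2)/63 + 37047/(-16409) = (2 - 3*I/2)*(1/63) + 37047*(-1/16409) = (2/63 - I/42) - 37047/16409 = -2301143/1033767 - I/42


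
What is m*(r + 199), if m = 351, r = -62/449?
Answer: 31340439/449 ≈ 69801.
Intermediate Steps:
r = -62/449 (r = -62*1/449 = -62/449 ≈ -0.13808)
m*(r + 199) = 351*(-62/449 + 199) = 351*(89289/449) = 31340439/449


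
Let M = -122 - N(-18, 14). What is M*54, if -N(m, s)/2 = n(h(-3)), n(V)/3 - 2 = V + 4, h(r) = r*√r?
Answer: -4644 - 972*I*√3 ≈ -4644.0 - 1683.6*I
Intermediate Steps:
h(r) = r^(3/2)
n(V) = 18 + 3*V (n(V) = 6 + 3*(V + 4) = 6 + 3*(4 + V) = 6 + (12 + 3*V) = 18 + 3*V)
N(m, s) = -36 + 18*I*√3 (N(m, s) = -2*(18 + 3*(-3)^(3/2)) = -2*(18 + 3*(-3*I*√3)) = -2*(18 - 9*I*√3) = -36 + 18*I*√3)
M = -86 - 18*I*√3 (M = -122 - (-36 + 18*I*√3) = -122 + (36 - 18*I*√3) = -86 - 18*I*√3 ≈ -86.0 - 31.177*I)
M*54 = (-86 - 18*I*√3)*54 = -4644 - 972*I*√3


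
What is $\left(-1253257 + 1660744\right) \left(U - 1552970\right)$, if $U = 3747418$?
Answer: $894209032176$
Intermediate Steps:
$\left(-1253257 + 1660744\right) \left(U - 1552970\right) = \left(-1253257 + 1660744\right) \left(3747418 - 1552970\right) = 407487 \cdot 2194448 = 894209032176$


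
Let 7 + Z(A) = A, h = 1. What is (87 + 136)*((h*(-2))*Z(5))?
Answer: 892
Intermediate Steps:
Z(A) = -7 + A
(87 + 136)*((h*(-2))*Z(5)) = (87 + 136)*((1*(-2))*(-7 + 5)) = 223*(-2*(-2)) = 223*4 = 892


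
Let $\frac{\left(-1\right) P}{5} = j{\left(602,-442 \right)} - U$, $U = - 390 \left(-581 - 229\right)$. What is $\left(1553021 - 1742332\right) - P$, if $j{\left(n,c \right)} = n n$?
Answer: $43209$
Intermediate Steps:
$j{\left(n,c \right)} = n^{2}$
$U = 315900$ ($U = \left(-390\right) \left(-810\right) = 315900$)
$P = -232520$ ($P = - 5 \left(602^{2} - 315900\right) = - 5 \left(362404 - 315900\right) = \left(-5\right) 46504 = -232520$)
$\left(1553021 - 1742332\right) - P = \left(1553021 - 1742332\right) - -232520 = -189311 + 232520 = 43209$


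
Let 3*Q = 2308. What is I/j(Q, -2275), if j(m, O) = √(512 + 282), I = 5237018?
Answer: 2618509*√794/397 ≈ 1.8585e+5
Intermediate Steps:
Q = 2308/3 (Q = (⅓)*2308 = 2308/3 ≈ 769.33)
j(m, O) = √794
I/j(Q, -2275) = 5237018/(√794) = 5237018*(√794/794) = 2618509*√794/397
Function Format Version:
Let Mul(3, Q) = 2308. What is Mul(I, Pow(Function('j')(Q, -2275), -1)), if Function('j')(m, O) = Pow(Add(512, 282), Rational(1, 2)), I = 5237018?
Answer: Mul(Rational(2618509, 397), Pow(794, Rational(1, 2))) ≈ 1.8585e+5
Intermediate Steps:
Q = Rational(2308, 3) (Q = Mul(Rational(1, 3), 2308) = Rational(2308, 3) ≈ 769.33)
Function('j')(m, O) = Pow(794, Rational(1, 2))
Mul(I, Pow(Function('j')(Q, -2275), -1)) = Mul(5237018, Pow(Pow(794, Rational(1, 2)), -1)) = Mul(5237018, Mul(Rational(1, 794), Pow(794, Rational(1, 2)))) = Mul(Rational(2618509, 397), Pow(794, Rational(1, 2)))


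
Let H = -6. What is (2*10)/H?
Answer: -10/3 ≈ -3.3333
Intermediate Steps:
(2*10)/H = (2*10)/(-6) = 20*(-⅙) = -10/3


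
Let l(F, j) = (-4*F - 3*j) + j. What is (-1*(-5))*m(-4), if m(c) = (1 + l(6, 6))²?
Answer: 6125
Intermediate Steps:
l(F, j) = -4*F - 2*j
m(c) = 1225 (m(c) = (1 + (-4*6 - 2*6))² = (1 + (-24 - 12))² = (1 - 36)² = (-35)² = 1225)
(-1*(-5))*m(-4) = -1*(-5)*1225 = 5*1225 = 6125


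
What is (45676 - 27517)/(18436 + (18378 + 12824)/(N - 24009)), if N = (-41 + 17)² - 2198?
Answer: 155144443/157500638 ≈ 0.98504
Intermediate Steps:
N = -1622 (N = (-24)² - 2198 = 576 - 2198 = -1622)
(45676 - 27517)/(18436 + (18378 + 12824)/(N - 24009)) = (45676 - 27517)/(18436 + (18378 + 12824)/(-1622 - 24009)) = 18159/(18436 + 31202/(-25631)) = 18159/(18436 + 31202*(-1/25631)) = 18159/(18436 - 31202/25631) = 18159/(472501914/25631) = 18159*(25631/472501914) = 155144443/157500638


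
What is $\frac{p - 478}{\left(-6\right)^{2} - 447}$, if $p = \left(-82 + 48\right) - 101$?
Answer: $\frac{613}{411} \approx 1.4915$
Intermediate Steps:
$p = -135$ ($p = -34 - 101 = -135$)
$\frac{p - 478}{\left(-6\right)^{2} - 447} = \frac{-135 - 478}{\left(-6\right)^{2} - 447} = - \frac{613}{36 - 447} = - \frac{613}{-411} = \left(-613\right) \left(- \frac{1}{411}\right) = \frac{613}{411}$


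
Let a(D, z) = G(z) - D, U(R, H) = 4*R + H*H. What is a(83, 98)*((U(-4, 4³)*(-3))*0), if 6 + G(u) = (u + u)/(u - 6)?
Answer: 0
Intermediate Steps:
U(R, H) = H² + 4*R (U(R, H) = 4*R + H² = H² + 4*R)
G(u) = -6 + 2*u/(-6 + u) (G(u) = -6 + (u + u)/(u - 6) = -6 + (2*u)/(-6 + u) = -6 + 2*u/(-6 + u))
a(D, z) = -D + 4*(9 - z)/(-6 + z) (a(D, z) = 4*(9 - z)/(-6 + z) - D = -D + 4*(9 - z)/(-6 + z))
a(83, 98)*((U(-4, 4³)*(-3))*0) = ((36 - 4*98 - 1*83*(-6 + 98))/(-6 + 98))*((((4³)² + 4*(-4))*(-3))*0) = ((36 - 392 - 1*83*92)/92)*(((64² - 16)*(-3))*0) = ((36 - 392 - 7636)/92)*(((4096 - 16)*(-3))*0) = ((1/92)*(-7992))*((4080*(-3))*0) = -(-24455520)*0/23 = -1998/23*0 = 0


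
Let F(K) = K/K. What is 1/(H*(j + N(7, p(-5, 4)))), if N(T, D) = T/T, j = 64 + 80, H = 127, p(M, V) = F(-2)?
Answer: 1/18415 ≈ 5.4304e-5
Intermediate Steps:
F(K) = 1
p(M, V) = 1
j = 144
N(T, D) = 1
1/(H*(j + N(7, p(-5, 4)))) = 1/(127*(144 + 1)) = 1/(127*145) = 1/18415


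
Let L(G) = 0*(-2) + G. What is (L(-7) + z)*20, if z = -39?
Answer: -920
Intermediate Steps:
L(G) = G (L(G) = 0 + G = G)
(L(-7) + z)*20 = (-7 - 39)*20 = -46*20 = -920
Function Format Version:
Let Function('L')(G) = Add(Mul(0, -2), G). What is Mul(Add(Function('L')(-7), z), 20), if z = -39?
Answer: -920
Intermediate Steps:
Function('L')(G) = G (Function('L')(G) = Add(0, G) = G)
Mul(Add(Function('L')(-7), z), 20) = Mul(Add(-7, -39), 20) = Mul(-46, 20) = -920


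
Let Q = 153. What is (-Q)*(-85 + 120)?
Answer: -5355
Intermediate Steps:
(-Q)*(-85 + 120) = (-1*153)*(-85 + 120) = -153*35 = -5355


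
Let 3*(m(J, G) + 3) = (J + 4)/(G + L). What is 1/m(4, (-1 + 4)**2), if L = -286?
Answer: -831/2501 ≈ -0.33227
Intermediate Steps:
m(J, G) = -3 + (4 + J)/(3*(-286 + G)) (m(J, G) = -3 + ((J + 4)/(G - 286))/3 = -3 + ((4 + J)/(-286 + G))/3 = -3 + (4 + J)/(3*(-286 + G)))
1/m(4, (-1 + 4)**2) = 1/((2578 + 4 - 9*(-1 + 4)**2)/(3*(-286 + (-1 + 4)**2))) = 1/((2578 + 4 - 9*3**2)/(3*(-286 + 3**2))) = 1/((2578 + 4 - 9*9)/(3*(-286 + 9))) = 1/((1/3)*(2578 + 4 - 81)/(-277)) = 1/((1/3)*(-1/277)*2501) = 1/(-2501/831) = -831/2501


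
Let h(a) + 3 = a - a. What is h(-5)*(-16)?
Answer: 48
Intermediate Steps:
h(a) = -3 (h(a) = -3 + (a - a) = -3 + 0 = -3)
h(-5)*(-16) = -3*(-16) = 48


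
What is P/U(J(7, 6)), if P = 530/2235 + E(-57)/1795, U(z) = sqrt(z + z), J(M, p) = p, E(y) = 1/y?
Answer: 3614981*sqrt(3)/91469610 ≈ 0.068453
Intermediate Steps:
U(z) = sqrt(2)*sqrt(z) (U(z) = sqrt(2*z) = sqrt(2)*sqrt(z))
P = 3614981/15244935 (P = 530/2235 + 1/(-57*1795) = 530*(1/2235) - 1/57*1/1795 = 106/447 - 1/102315 = 3614981/15244935 ≈ 0.23713)
P/U(J(7, 6)) = 3614981/(15244935*((sqrt(2)*sqrt(6)))) = 3614981/(15244935*((2*sqrt(3)))) = 3614981*(sqrt(3)/6)/15244935 = 3614981*sqrt(3)/91469610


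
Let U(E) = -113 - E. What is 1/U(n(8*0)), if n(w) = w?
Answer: -1/113 ≈ -0.0088496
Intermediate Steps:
1/U(n(8*0)) = 1/(-113 - 8*0) = 1/(-113 - 1*0) = 1/(-113 + 0) = 1/(-113) = -1/113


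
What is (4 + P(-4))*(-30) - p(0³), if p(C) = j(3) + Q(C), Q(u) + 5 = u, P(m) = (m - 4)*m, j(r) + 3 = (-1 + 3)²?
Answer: -1076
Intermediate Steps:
j(r) = 1 (j(r) = -3 + (-1 + 3)² = -3 + 2² = -3 + 4 = 1)
P(m) = m*(-4 + m) (P(m) = (-4 + m)*m = m*(-4 + m))
Q(u) = -5 + u
p(C) = -4 + C (p(C) = 1 + (-5 + C) = -4 + C)
(4 + P(-4))*(-30) - p(0³) = (4 - 4*(-4 - 4))*(-30) - (-4 + 0³) = (4 - 4*(-8))*(-30) - (-4 + 0) = (4 + 32)*(-30) - 1*(-4) = 36*(-30) + 4 = -1080 + 4 = -1076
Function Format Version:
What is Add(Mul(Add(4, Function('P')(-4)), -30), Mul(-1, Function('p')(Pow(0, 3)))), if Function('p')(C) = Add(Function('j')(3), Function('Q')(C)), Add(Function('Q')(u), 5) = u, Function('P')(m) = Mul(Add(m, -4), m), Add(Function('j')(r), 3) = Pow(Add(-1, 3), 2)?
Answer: -1076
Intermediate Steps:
Function('j')(r) = 1 (Function('j')(r) = Add(-3, Pow(Add(-1, 3), 2)) = Add(-3, Pow(2, 2)) = Add(-3, 4) = 1)
Function('P')(m) = Mul(m, Add(-4, m)) (Function('P')(m) = Mul(Add(-4, m), m) = Mul(m, Add(-4, m)))
Function('Q')(u) = Add(-5, u)
Function('p')(C) = Add(-4, C) (Function('p')(C) = Add(1, Add(-5, C)) = Add(-4, C))
Add(Mul(Add(4, Function('P')(-4)), -30), Mul(-1, Function('p')(Pow(0, 3)))) = Add(Mul(Add(4, Mul(-4, Add(-4, -4))), -30), Mul(-1, Add(-4, Pow(0, 3)))) = Add(Mul(Add(4, Mul(-4, -8)), -30), Mul(-1, Add(-4, 0))) = Add(Mul(Add(4, 32), -30), Mul(-1, -4)) = Add(Mul(36, -30), 4) = Add(-1080, 4) = -1076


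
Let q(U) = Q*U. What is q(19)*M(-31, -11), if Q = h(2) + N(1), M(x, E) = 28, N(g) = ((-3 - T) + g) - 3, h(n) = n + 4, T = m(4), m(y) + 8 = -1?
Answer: 5320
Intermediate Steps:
m(y) = -9 (m(y) = -8 - 1 = -9)
T = -9
h(n) = 4 + n
N(g) = 3 + g (N(g) = ((-3 - 1*(-9)) + g) - 3 = ((-3 + 9) + g) - 3 = (6 + g) - 3 = 3 + g)
Q = 10 (Q = (4 + 2) + (3 + 1) = 6 + 4 = 10)
q(U) = 10*U
q(19)*M(-31, -11) = (10*19)*28 = 190*28 = 5320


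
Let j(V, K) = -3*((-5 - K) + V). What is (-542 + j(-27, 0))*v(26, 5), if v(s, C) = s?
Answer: -11596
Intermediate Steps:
j(V, K) = 15 - 3*V + 3*K (j(V, K) = -3*(-5 + V - K) = 15 - 3*V + 3*K)
(-542 + j(-27, 0))*v(26, 5) = (-542 + (15 - 3*(-27) + 3*0))*26 = (-542 + (15 + 81 + 0))*26 = (-542 + 96)*26 = -446*26 = -11596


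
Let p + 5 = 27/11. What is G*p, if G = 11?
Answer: -28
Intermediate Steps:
p = -28/11 (p = -5 + 27/11 = -28/11 ≈ -2.5455)
G*p = 11*(-28/11) = -28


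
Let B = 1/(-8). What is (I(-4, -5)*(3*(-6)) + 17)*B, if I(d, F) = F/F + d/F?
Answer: 77/40 ≈ 1.9250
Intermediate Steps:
I(d, F) = 1 + d/F
B = -⅛ ≈ -0.12500
(I(-4, -5)*(3*(-6)) + 17)*B = (((-5 - 4)/(-5))*(3*(-6)) + 17)*(-⅛) = (-⅕*(-9)*(-18) + 17)*(-⅛) = ((9/5)*(-18) + 17)*(-⅛) = (-162/5 + 17)*(-⅛) = -77/5*(-⅛) = 77/40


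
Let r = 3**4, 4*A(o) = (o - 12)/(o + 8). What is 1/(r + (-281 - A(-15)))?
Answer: -28/5627 ≈ -0.0049760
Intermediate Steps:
A(o) = (-12 + o)/(4*(8 + o)) (A(o) = ((o - 12)/(o + 8))/4 = ((-12 + o)/(8 + o))/4 = (-12 + o)/(4*(8 + o)))
r = 81
1/(r + (-281 - A(-15))) = 1/(81 + (-281 - (-12 - 15)/(4*(8 - 15)))) = 1/(81 + (-281 - (-27)/(4*(-7)))) = 1/(81 + (-281 - (-1)*(-27)/(4*7))) = 1/(81 + (-281 - 1*27/28)) = 1/(81 + (-281 - 27/28)) = 1/(81 - 7895/28) = 1/(-5627/28) = -28/5627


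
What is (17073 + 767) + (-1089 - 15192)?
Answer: 1559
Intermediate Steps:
(17073 + 767) + (-1089 - 15192) = 17840 - 16281 = 1559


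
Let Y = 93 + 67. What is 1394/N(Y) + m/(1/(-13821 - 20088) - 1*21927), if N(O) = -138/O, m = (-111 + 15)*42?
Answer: -20727052875952/12825765609 ≈ -1616.0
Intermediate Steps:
m = -4032 (m = -96*42 = -4032)
Y = 160
1394/N(Y) + m/(1/(-13821 - 20088) - 1*21927) = 1394/((-138/160)) - 4032/(1/(-13821 - 20088) - 1*21927) = 1394/((-138*1/160)) - 4032/(1/(-33909) - 21927) = 1394/(-69/80) - 4032/(-1/33909 - 21927) = 1394*(-80/69) - 4032/(-743522644/33909) = -111520/69 - 4032*(-33909/743522644) = -111520/69 + 34180272/185880661 = -20727052875952/12825765609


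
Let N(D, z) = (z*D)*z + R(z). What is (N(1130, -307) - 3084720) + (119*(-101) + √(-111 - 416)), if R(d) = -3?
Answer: 103404628 + I*√527 ≈ 1.034e+8 + 22.956*I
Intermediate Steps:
N(D, z) = -3 + D*z² (N(D, z) = (z*D)*z - 3 = (D*z)*z - 3 = D*z² - 3 = -3 + D*z²)
(N(1130, -307) - 3084720) + (119*(-101) + √(-111 - 416)) = ((-3 + 1130*(-307)²) - 3084720) + (119*(-101) + √(-111 - 416)) = ((-3 + 1130*94249) - 3084720) + (-12019 + √(-527)) = ((-3 + 106501370) - 3084720) + (-12019 + I*√527) = (106501367 - 3084720) + (-12019 + I*√527) = 103416647 + (-12019 + I*√527) = 103404628 + I*√527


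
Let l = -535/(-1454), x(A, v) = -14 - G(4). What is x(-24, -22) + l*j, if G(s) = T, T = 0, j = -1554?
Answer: -425873/727 ≈ -585.79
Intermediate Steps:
G(s) = 0
x(A, v) = -14 (x(A, v) = -14 - 1*0 = -14 + 0 = -14)
l = 535/1454 (l = -535*(-1/1454) = 535/1454 ≈ 0.36795)
x(-24, -22) + l*j = -14 + (535/1454)*(-1554) = -14 - 415695/727 = -425873/727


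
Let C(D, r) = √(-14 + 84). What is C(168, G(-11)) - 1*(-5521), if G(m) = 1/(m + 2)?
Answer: 5521 + √70 ≈ 5529.4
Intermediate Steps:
G(m) = 1/(2 + m)
C(D, r) = √70
C(168, G(-11)) - 1*(-5521) = √70 - 1*(-5521) = √70 + 5521 = 5521 + √70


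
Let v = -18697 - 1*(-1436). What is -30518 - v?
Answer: -13257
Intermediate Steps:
v = -17261 (v = -18697 + 1436 = -17261)
-30518 - v = -30518 - 1*(-17261) = -30518 + 17261 = -13257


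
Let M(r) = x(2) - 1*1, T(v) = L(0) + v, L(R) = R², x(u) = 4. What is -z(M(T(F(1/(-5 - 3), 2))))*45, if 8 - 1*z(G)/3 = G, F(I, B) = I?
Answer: -675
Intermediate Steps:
T(v) = v (T(v) = 0² + v = 0 + v = v)
M(r) = 3 (M(r) = 4 - 1*1 = 4 - 1 = 3)
z(G) = 24 - 3*G
-z(M(T(F(1/(-5 - 3), 2))))*45 = -(24 - 3*3)*45 = -(24 - 9)*45 = -15*45 = -1*675 = -675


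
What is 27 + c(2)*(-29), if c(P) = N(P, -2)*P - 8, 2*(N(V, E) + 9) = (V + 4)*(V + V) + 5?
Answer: -60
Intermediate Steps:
N(V, E) = -13/2 + V*(4 + V) (N(V, E) = -9 + ((V + 4)*(V + V) + 5)/2 = -9 + ((4 + V)*(2*V) + 5)/2 = -9 + (2*V*(4 + V) + 5)/2 = -9 + (5 + 2*V*(4 + V))/2 = -9 + (5/2 + V*(4 + V)) = -13/2 + V*(4 + V))
c(P) = -8 + P*(-13/2 + P² + 4*P) (c(P) = (-13/2 + P² + 4*P)*P - 8 = P*(-13/2 + P² + 4*P) - 8 = -8 + P*(-13/2 + P² + 4*P))
27 + c(2)*(-29) = 27 + (-8 + (½)*2*(-13 + 2*2² + 8*2))*(-29) = 27 + (-8 + (½)*2*(-13 + 2*4 + 16))*(-29) = 27 + (-8 + (½)*2*(-13 + 8 + 16))*(-29) = 27 + (-8 + (½)*2*11)*(-29) = 27 + (-8 + 11)*(-29) = 27 + 3*(-29) = 27 - 87 = -60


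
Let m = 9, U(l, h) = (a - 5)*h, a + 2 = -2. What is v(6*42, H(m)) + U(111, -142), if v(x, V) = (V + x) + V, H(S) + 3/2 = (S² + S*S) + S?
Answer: 1869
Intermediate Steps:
a = -4 (a = -2 - 2 = -4)
U(l, h) = -9*h (U(l, h) = (-4 - 5)*h = -9*h)
H(S) = -3/2 + S + 2*S² (H(S) = -3/2 + ((S² + S*S) + S) = -3/2 + ((S² + S²) + S) = -3/2 + (2*S² + S) = -3/2 + (S + 2*S²) = -3/2 + S + 2*S²)
v(x, V) = x + 2*V
v(6*42, H(m)) + U(111, -142) = (6*42 + 2*(-3/2 + 9 + 2*9²)) - 9*(-142) = (252 + 2*(-3/2 + 9 + 2*81)) + 1278 = (252 + 2*(-3/2 + 9 + 162)) + 1278 = (252 + 2*(339/2)) + 1278 = (252 + 339) + 1278 = 591 + 1278 = 1869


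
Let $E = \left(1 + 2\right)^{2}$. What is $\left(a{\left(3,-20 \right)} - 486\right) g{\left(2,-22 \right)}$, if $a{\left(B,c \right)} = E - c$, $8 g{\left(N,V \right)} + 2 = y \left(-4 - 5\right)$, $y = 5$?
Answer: $\frac{21479}{8} \approx 2684.9$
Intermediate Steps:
$E = 9$ ($E = 3^{2} = 9$)
$g{\left(N,V \right)} = - \frac{47}{8}$ ($g{\left(N,V \right)} = - \frac{1}{4} + \frac{5 \left(-4 - 5\right)}{8} = - \frac{1}{4} + \frac{5 \left(-9\right)}{8} = - \frac{1}{4} + \frac{1}{8} \left(-45\right) = - \frac{1}{4} - \frac{45}{8} = - \frac{47}{8}$)
$a{\left(B,c \right)} = 9 - c$
$\left(a{\left(3,-20 \right)} - 486\right) g{\left(2,-22 \right)} = \left(\left(9 - -20\right) - 486\right) \left(- \frac{47}{8}\right) = \left(\left(9 + 20\right) - 486\right) \left(- \frac{47}{8}\right) = \left(29 - 486\right) \left(- \frac{47}{8}\right) = \left(-457\right) \left(- \frac{47}{8}\right) = \frac{21479}{8}$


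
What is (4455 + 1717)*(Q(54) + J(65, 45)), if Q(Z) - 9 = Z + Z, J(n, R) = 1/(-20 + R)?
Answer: 18059272/25 ≈ 7.2237e+5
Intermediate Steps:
Q(Z) = 9 + 2*Z (Q(Z) = 9 + (Z + Z) = 9 + 2*Z)
(4455 + 1717)*(Q(54) + J(65, 45)) = (4455 + 1717)*((9 + 2*54) + 1/(-20 + 45)) = 6172*((9 + 108) + 1/25) = 6172*(117 + 1/25) = 6172*(2926/25) = 18059272/25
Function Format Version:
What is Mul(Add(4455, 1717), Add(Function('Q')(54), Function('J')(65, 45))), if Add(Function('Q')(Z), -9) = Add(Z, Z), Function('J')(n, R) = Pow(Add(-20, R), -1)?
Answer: Rational(18059272, 25) ≈ 7.2237e+5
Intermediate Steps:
Function('Q')(Z) = Add(9, Mul(2, Z)) (Function('Q')(Z) = Add(9, Add(Z, Z)) = Add(9, Mul(2, Z)))
Mul(Add(4455, 1717), Add(Function('Q')(54), Function('J')(65, 45))) = Mul(Add(4455, 1717), Add(Add(9, Mul(2, 54)), Pow(Add(-20, 45), -1))) = Mul(6172, Add(Add(9, 108), Pow(25, -1))) = Mul(6172, Add(117, Rational(1, 25))) = Mul(6172, Rational(2926, 25)) = Rational(18059272, 25)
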